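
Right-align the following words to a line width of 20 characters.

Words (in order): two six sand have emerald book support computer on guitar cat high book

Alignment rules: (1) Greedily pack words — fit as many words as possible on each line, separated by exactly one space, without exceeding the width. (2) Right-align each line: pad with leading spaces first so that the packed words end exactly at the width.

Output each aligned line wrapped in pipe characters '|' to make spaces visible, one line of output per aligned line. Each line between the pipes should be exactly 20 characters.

Answer: |   two six sand have|
|emerald book support|
|  computer on guitar|
|       cat high book|

Derivation:
Line 1: ['two', 'six', 'sand', 'have'] (min_width=17, slack=3)
Line 2: ['emerald', 'book', 'support'] (min_width=20, slack=0)
Line 3: ['computer', 'on', 'guitar'] (min_width=18, slack=2)
Line 4: ['cat', 'high', 'book'] (min_width=13, slack=7)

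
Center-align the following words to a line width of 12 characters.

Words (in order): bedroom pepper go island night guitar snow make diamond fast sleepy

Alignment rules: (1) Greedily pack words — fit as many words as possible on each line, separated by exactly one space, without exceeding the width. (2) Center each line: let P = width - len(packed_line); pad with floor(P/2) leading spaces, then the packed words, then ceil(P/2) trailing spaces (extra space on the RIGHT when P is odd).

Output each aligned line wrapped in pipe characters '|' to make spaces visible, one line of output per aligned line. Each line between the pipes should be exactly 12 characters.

Line 1: ['bedroom'] (min_width=7, slack=5)
Line 2: ['pepper', 'go'] (min_width=9, slack=3)
Line 3: ['island', 'night'] (min_width=12, slack=0)
Line 4: ['guitar', 'snow'] (min_width=11, slack=1)
Line 5: ['make', 'diamond'] (min_width=12, slack=0)
Line 6: ['fast', 'sleepy'] (min_width=11, slack=1)

Answer: |  bedroom   |
| pepper go  |
|island night|
|guitar snow |
|make diamond|
|fast sleepy |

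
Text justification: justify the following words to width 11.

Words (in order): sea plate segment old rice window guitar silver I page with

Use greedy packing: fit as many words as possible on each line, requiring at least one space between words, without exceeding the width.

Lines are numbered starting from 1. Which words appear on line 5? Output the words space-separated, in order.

Answer: silver I

Derivation:
Line 1: ['sea', 'plate'] (min_width=9, slack=2)
Line 2: ['segment', 'old'] (min_width=11, slack=0)
Line 3: ['rice', 'window'] (min_width=11, slack=0)
Line 4: ['guitar'] (min_width=6, slack=5)
Line 5: ['silver', 'I'] (min_width=8, slack=3)
Line 6: ['page', 'with'] (min_width=9, slack=2)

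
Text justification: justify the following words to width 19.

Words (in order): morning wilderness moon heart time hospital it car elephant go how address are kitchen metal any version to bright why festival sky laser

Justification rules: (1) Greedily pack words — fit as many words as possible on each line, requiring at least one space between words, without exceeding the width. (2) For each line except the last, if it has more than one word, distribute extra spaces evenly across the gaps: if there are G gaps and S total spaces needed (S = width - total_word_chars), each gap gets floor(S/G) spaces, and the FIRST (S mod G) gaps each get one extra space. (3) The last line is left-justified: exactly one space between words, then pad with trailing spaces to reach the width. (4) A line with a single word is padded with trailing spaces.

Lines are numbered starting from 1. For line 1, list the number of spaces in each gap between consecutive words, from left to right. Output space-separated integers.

Line 1: ['morning', 'wilderness'] (min_width=18, slack=1)
Line 2: ['moon', 'heart', 'time'] (min_width=15, slack=4)
Line 3: ['hospital', 'it', 'car'] (min_width=15, slack=4)
Line 4: ['elephant', 'go', 'how'] (min_width=15, slack=4)
Line 5: ['address', 'are', 'kitchen'] (min_width=19, slack=0)
Line 6: ['metal', 'any', 'version'] (min_width=17, slack=2)
Line 7: ['to', 'bright', 'why'] (min_width=13, slack=6)
Line 8: ['festival', 'sky', 'laser'] (min_width=18, slack=1)

Answer: 2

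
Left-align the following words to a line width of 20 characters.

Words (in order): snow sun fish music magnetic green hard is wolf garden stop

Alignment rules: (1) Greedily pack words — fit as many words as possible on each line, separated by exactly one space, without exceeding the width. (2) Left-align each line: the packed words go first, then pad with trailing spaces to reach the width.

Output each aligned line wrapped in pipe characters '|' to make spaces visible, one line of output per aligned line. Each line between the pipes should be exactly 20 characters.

Answer: |snow sun fish music |
|magnetic green hard |
|is wolf garden stop |

Derivation:
Line 1: ['snow', 'sun', 'fish', 'music'] (min_width=19, slack=1)
Line 2: ['magnetic', 'green', 'hard'] (min_width=19, slack=1)
Line 3: ['is', 'wolf', 'garden', 'stop'] (min_width=19, slack=1)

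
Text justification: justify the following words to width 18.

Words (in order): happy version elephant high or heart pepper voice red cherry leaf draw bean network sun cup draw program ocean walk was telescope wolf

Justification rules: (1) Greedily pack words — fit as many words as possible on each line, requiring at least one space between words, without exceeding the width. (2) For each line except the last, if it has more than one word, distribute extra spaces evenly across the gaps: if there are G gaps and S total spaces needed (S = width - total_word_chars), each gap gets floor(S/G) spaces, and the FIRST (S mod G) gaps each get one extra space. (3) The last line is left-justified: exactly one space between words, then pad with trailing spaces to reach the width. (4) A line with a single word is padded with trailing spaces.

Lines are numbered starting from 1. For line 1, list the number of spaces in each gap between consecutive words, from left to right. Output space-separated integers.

Line 1: ['happy', 'version'] (min_width=13, slack=5)
Line 2: ['elephant', 'high', 'or'] (min_width=16, slack=2)
Line 3: ['heart', 'pepper', 'voice'] (min_width=18, slack=0)
Line 4: ['red', 'cherry', 'leaf'] (min_width=15, slack=3)
Line 5: ['draw', 'bean', 'network'] (min_width=17, slack=1)
Line 6: ['sun', 'cup', 'draw'] (min_width=12, slack=6)
Line 7: ['program', 'ocean', 'walk'] (min_width=18, slack=0)
Line 8: ['was', 'telescope', 'wolf'] (min_width=18, slack=0)

Answer: 6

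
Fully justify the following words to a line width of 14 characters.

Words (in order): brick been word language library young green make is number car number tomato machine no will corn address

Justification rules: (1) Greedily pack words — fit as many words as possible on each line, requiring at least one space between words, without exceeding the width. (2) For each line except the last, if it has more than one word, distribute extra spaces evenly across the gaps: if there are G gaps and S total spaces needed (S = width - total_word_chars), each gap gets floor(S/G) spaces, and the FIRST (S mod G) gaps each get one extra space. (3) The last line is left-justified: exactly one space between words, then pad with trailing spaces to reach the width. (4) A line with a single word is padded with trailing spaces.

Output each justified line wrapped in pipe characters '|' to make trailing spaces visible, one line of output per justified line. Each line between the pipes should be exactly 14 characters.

Line 1: ['brick', 'been'] (min_width=10, slack=4)
Line 2: ['word', 'language'] (min_width=13, slack=1)
Line 3: ['library', 'young'] (min_width=13, slack=1)
Line 4: ['green', 'make', 'is'] (min_width=13, slack=1)
Line 5: ['number', 'car'] (min_width=10, slack=4)
Line 6: ['number', 'tomato'] (min_width=13, slack=1)
Line 7: ['machine', 'no'] (min_width=10, slack=4)
Line 8: ['will', 'corn'] (min_width=9, slack=5)
Line 9: ['address'] (min_width=7, slack=7)

Answer: |brick     been|
|word  language|
|library  young|
|green  make is|
|number     car|
|number  tomato|
|machine     no|
|will      corn|
|address       |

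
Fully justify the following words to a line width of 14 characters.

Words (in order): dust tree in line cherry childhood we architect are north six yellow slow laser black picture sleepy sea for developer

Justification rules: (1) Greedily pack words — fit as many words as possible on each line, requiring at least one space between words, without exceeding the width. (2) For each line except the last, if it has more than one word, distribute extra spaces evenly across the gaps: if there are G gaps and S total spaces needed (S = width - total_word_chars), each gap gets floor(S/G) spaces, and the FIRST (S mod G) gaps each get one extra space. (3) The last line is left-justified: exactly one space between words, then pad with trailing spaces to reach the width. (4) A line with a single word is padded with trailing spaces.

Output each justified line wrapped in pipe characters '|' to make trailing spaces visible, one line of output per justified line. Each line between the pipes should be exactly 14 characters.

Answer: |dust  tree  in|
|line    cherry|
|childhood   we|
|architect  are|
|north      six|
|yellow    slow|
|laser    black|
|picture sleepy|
|sea        for|
|developer     |

Derivation:
Line 1: ['dust', 'tree', 'in'] (min_width=12, slack=2)
Line 2: ['line', 'cherry'] (min_width=11, slack=3)
Line 3: ['childhood', 'we'] (min_width=12, slack=2)
Line 4: ['architect', 'are'] (min_width=13, slack=1)
Line 5: ['north', 'six'] (min_width=9, slack=5)
Line 6: ['yellow', 'slow'] (min_width=11, slack=3)
Line 7: ['laser', 'black'] (min_width=11, slack=3)
Line 8: ['picture', 'sleepy'] (min_width=14, slack=0)
Line 9: ['sea', 'for'] (min_width=7, slack=7)
Line 10: ['developer'] (min_width=9, slack=5)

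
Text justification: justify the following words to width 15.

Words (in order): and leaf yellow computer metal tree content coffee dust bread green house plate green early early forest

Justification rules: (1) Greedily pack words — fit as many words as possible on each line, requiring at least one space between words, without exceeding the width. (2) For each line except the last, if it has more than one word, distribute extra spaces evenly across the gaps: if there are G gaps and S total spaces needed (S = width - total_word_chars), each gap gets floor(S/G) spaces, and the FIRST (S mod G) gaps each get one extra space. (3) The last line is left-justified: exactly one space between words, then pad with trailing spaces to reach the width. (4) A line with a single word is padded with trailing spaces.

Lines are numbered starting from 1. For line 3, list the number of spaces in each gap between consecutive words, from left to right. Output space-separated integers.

Line 1: ['and', 'leaf', 'yellow'] (min_width=15, slack=0)
Line 2: ['computer', 'metal'] (min_width=14, slack=1)
Line 3: ['tree', 'content'] (min_width=12, slack=3)
Line 4: ['coffee', 'dust'] (min_width=11, slack=4)
Line 5: ['bread', 'green'] (min_width=11, slack=4)
Line 6: ['house', 'plate'] (min_width=11, slack=4)
Line 7: ['green', 'early'] (min_width=11, slack=4)
Line 8: ['early', 'forest'] (min_width=12, slack=3)

Answer: 4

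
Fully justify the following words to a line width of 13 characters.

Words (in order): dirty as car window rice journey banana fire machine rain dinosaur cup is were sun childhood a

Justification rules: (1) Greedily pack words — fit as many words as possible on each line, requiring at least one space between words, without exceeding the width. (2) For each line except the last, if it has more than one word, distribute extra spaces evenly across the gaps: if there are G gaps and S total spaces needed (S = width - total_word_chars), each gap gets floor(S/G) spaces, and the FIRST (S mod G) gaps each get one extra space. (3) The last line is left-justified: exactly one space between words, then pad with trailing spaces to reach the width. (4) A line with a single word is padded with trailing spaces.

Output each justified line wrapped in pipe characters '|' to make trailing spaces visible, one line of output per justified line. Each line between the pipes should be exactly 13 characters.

Line 1: ['dirty', 'as', 'car'] (min_width=12, slack=1)
Line 2: ['window', 'rice'] (min_width=11, slack=2)
Line 3: ['journey'] (min_width=7, slack=6)
Line 4: ['banana', 'fire'] (min_width=11, slack=2)
Line 5: ['machine', 'rain'] (min_width=12, slack=1)
Line 6: ['dinosaur', 'cup'] (min_width=12, slack=1)
Line 7: ['is', 'were', 'sun'] (min_width=11, slack=2)
Line 8: ['childhood', 'a'] (min_width=11, slack=2)

Answer: |dirty  as car|
|window   rice|
|journey      |
|banana   fire|
|machine  rain|
|dinosaur  cup|
|is  were  sun|
|childhood a  |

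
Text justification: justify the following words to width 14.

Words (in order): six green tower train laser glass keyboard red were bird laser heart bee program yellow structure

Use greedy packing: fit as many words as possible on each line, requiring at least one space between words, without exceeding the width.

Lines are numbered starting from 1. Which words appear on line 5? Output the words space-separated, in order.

Answer: were bird

Derivation:
Line 1: ['six', 'green'] (min_width=9, slack=5)
Line 2: ['tower', 'train'] (min_width=11, slack=3)
Line 3: ['laser', 'glass'] (min_width=11, slack=3)
Line 4: ['keyboard', 'red'] (min_width=12, slack=2)
Line 5: ['were', 'bird'] (min_width=9, slack=5)
Line 6: ['laser', 'heart'] (min_width=11, slack=3)
Line 7: ['bee', 'program'] (min_width=11, slack=3)
Line 8: ['yellow'] (min_width=6, slack=8)
Line 9: ['structure'] (min_width=9, slack=5)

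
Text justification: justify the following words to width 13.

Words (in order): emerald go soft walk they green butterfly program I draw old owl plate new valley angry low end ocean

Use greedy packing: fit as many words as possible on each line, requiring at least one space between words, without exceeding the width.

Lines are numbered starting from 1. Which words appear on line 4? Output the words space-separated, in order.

Answer: butterfly

Derivation:
Line 1: ['emerald', 'go'] (min_width=10, slack=3)
Line 2: ['soft', 'walk'] (min_width=9, slack=4)
Line 3: ['they', 'green'] (min_width=10, slack=3)
Line 4: ['butterfly'] (min_width=9, slack=4)
Line 5: ['program', 'I'] (min_width=9, slack=4)
Line 6: ['draw', 'old', 'owl'] (min_width=12, slack=1)
Line 7: ['plate', 'new'] (min_width=9, slack=4)
Line 8: ['valley', 'angry'] (min_width=12, slack=1)
Line 9: ['low', 'end', 'ocean'] (min_width=13, slack=0)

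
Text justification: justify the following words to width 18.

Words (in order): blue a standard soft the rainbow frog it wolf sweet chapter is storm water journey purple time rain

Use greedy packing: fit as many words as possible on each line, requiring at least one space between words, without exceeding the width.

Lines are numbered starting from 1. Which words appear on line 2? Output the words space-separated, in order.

Line 1: ['blue', 'a', 'standard'] (min_width=15, slack=3)
Line 2: ['soft', 'the', 'rainbow'] (min_width=16, slack=2)
Line 3: ['frog', 'it', 'wolf', 'sweet'] (min_width=18, slack=0)
Line 4: ['chapter', 'is', 'storm'] (min_width=16, slack=2)
Line 5: ['water', 'journey'] (min_width=13, slack=5)
Line 6: ['purple', 'time', 'rain'] (min_width=16, slack=2)

Answer: soft the rainbow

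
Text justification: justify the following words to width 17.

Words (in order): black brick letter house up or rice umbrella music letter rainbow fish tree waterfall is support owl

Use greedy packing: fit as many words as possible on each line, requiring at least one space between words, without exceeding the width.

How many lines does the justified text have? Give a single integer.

Answer: 7

Derivation:
Line 1: ['black', 'brick'] (min_width=11, slack=6)
Line 2: ['letter', 'house', 'up'] (min_width=15, slack=2)
Line 3: ['or', 'rice', 'umbrella'] (min_width=16, slack=1)
Line 4: ['music', 'letter'] (min_width=12, slack=5)
Line 5: ['rainbow', 'fish', 'tree'] (min_width=17, slack=0)
Line 6: ['waterfall', 'is'] (min_width=12, slack=5)
Line 7: ['support', 'owl'] (min_width=11, slack=6)
Total lines: 7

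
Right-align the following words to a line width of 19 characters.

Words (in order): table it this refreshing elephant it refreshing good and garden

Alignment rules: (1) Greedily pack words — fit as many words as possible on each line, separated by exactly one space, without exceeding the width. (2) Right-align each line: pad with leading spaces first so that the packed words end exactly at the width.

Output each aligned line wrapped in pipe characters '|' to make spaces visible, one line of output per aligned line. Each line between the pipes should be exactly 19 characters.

Answer: |      table it this|
|refreshing elephant|
| it refreshing good|
|         and garden|

Derivation:
Line 1: ['table', 'it', 'this'] (min_width=13, slack=6)
Line 2: ['refreshing', 'elephant'] (min_width=19, slack=0)
Line 3: ['it', 'refreshing', 'good'] (min_width=18, slack=1)
Line 4: ['and', 'garden'] (min_width=10, slack=9)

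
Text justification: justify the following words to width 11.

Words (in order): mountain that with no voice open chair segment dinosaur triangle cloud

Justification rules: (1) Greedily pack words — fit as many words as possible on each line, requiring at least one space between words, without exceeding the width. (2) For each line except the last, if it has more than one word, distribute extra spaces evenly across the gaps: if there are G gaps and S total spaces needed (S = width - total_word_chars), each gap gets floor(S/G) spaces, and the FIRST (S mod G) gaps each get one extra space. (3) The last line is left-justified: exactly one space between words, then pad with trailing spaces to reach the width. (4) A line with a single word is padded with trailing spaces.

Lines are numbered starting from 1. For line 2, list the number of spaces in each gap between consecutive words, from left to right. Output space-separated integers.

Answer: 3

Derivation:
Line 1: ['mountain'] (min_width=8, slack=3)
Line 2: ['that', 'with'] (min_width=9, slack=2)
Line 3: ['no', 'voice'] (min_width=8, slack=3)
Line 4: ['open', 'chair'] (min_width=10, slack=1)
Line 5: ['segment'] (min_width=7, slack=4)
Line 6: ['dinosaur'] (min_width=8, slack=3)
Line 7: ['triangle'] (min_width=8, slack=3)
Line 8: ['cloud'] (min_width=5, slack=6)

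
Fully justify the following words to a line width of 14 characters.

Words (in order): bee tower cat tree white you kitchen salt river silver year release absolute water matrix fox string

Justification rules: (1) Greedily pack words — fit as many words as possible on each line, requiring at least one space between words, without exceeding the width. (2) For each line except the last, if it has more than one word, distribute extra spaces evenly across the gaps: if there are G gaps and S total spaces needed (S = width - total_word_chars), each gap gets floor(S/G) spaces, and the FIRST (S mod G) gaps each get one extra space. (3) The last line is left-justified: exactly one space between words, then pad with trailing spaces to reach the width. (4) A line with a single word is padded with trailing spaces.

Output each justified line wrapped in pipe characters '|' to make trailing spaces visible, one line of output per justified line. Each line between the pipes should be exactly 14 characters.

Answer: |bee  tower cat|
|tree white you|
|kitchen   salt|
|river   silver|
|year   release|
|absolute water|
|matrix     fox|
|string        |

Derivation:
Line 1: ['bee', 'tower', 'cat'] (min_width=13, slack=1)
Line 2: ['tree', 'white', 'you'] (min_width=14, slack=0)
Line 3: ['kitchen', 'salt'] (min_width=12, slack=2)
Line 4: ['river', 'silver'] (min_width=12, slack=2)
Line 5: ['year', 'release'] (min_width=12, slack=2)
Line 6: ['absolute', 'water'] (min_width=14, slack=0)
Line 7: ['matrix', 'fox'] (min_width=10, slack=4)
Line 8: ['string'] (min_width=6, slack=8)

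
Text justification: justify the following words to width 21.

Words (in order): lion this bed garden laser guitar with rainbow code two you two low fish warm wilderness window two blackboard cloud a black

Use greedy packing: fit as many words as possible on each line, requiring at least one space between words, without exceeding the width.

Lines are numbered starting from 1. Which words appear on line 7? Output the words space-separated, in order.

Answer: black

Derivation:
Line 1: ['lion', 'this', 'bed', 'garden'] (min_width=20, slack=1)
Line 2: ['laser', 'guitar', 'with'] (min_width=17, slack=4)
Line 3: ['rainbow', 'code', 'two', 'you'] (min_width=20, slack=1)
Line 4: ['two', 'low', 'fish', 'warm'] (min_width=17, slack=4)
Line 5: ['wilderness', 'window', 'two'] (min_width=21, slack=0)
Line 6: ['blackboard', 'cloud', 'a'] (min_width=18, slack=3)
Line 7: ['black'] (min_width=5, slack=16)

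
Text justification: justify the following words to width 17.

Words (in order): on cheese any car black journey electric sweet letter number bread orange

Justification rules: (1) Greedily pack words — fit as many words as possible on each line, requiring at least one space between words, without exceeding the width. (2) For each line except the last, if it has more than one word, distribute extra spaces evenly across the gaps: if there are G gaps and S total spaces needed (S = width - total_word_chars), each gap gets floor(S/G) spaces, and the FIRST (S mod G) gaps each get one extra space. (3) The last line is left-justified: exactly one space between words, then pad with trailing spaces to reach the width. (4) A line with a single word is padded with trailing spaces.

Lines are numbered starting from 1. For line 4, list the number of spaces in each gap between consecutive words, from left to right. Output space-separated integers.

Line 1: ['on', 'cheese', 'any', 'car'] (min_width=17, slack=0)
Line 2: ['black', 'journey'] (min_width=13, slack=4)
Line 3: ['electric', 'sweet'] (min_width=14, slack=3)
Line 4: ['letter', 'number'] (min_width=13, slack=4)
Line 5: ['bread', 'orange'] (min_width=12, slack=5)

Answer: 5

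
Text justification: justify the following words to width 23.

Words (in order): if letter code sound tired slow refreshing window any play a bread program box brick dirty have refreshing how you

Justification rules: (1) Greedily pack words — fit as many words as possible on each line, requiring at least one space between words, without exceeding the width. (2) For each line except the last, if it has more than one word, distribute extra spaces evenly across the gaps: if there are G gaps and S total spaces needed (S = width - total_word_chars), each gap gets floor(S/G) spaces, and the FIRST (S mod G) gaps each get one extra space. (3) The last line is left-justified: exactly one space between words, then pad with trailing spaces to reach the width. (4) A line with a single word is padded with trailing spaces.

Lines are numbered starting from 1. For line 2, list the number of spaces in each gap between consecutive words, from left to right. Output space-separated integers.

Answer: 2 2

Derivation:
Line 1: ['if', 'letter', 'code', 'sound'] (min_width=20, slack=3)
Line 2: ['tired', 'slow', 'refreshing'] (min_width=21, slack=2)
Line 3: ['window', 'any', 'play', 'a', 'bread'] (min_width=23, slack=0)
Line 4: ['program', 'box', 'brick', 'dirty'] (min_width=23, slack=0)
Line 5: ['have', 'refreshing', 'how', 'you'] (min_width=23, slack=0)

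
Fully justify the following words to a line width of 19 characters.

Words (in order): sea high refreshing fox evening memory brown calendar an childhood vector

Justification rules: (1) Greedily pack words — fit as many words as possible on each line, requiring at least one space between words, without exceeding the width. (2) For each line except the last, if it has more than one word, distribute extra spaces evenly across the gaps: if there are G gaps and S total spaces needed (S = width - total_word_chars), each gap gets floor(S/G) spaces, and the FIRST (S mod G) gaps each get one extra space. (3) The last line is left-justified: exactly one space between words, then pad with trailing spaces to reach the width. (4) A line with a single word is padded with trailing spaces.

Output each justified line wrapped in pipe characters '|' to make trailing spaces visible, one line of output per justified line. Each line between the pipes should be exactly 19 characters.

Line 1: ['sea', 'high', 'refreshing'] (min_width=19, slack=0)
Line 2: ['fox', 'evening', 'memory'] (min_width=18, slack=1)
Line 3: ['brown', 'calendar', 'an'] (min_width=17, slack=2)
Line 4: ['childhood', 'vector'] (min_width=16, slack=3)

Answer: |sea high refreshing|
|fox  evening memory|
|brown  calendar  an|
|childhood vector   |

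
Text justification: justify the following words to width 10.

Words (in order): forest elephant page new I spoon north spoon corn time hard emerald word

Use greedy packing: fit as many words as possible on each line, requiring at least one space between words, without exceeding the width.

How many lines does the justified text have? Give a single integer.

Answer: 9

Derivation:
Line 1: ['forest'] (min_width=6, slack=4)
Line 2: ['elephant'] (min_width=8, slack=2)
Line 3: ['page', 'new', 'I'] (min_width=10, slack=0)
Line 4: ['spoon'] (min_width=5, slack=5)
Line 5: ['north'] (min_width=5, slack=5)
Line 6: ['spoon', 'corn'] (min_width=10, slack=0)
Line 7: ['time', 'hard'] (min_width=9, slack=1)
Line 8: ['emerald'] (min_width=7, slack=3)
Line 9: ['word'] (min_width=4, slack=6)
Total lines: 9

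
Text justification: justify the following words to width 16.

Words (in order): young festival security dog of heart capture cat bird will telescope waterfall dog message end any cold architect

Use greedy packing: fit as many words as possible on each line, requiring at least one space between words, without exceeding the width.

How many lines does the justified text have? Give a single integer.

Line 1: ['young', 'festival'] (min_width=14, slack=2)
Line 2: ['security', 'dog', 'of'] (min_width=15, slack=1)
Line 3: ['heart', 'capture'] (min_width=13, slack=3)
Line 4: ['cat', 'bird', 'will'] (min_width=13, slack=3)
Line 5: ['telescope'] (min_width=9, slack=7)
Line 6: ['waterfall', 'dog'] (min_width=13, slack=3)
Line 7: ['message', 'end', 'any'] (min_width=15, slack=1)
Line 8: ['cold', 'architect'] (min_width=14, slack=2)
Total lines: 8

Answer: 8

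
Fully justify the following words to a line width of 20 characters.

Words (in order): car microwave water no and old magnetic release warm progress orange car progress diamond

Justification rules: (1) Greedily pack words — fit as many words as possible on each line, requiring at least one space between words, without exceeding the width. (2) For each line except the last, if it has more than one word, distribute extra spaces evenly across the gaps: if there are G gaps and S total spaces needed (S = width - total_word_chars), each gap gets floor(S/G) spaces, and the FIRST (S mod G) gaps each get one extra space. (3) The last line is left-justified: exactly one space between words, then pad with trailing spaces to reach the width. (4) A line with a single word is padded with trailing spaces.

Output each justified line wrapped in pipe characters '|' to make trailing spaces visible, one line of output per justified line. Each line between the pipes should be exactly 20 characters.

Answer: |car  microwave water|
|no  and old magnetic|
|release         warm|
|progress  orange car|
|progress diamond    |

Derivation:
Line 1: ['car', 'microwave', 'water'] (min_width=19, slack=1)
Line 2: ['no', 'and', 'old', 'magnetic'] (min_width=19, slack=1)
Line 3: ['release', 'warm'] (min_width=12, slack=8)
Line 4: ['progress', 'orange', 'car'] (min_width=19, slack=1)
Line 5: ['progress', 'diamond'] (min_width=16, slack=4)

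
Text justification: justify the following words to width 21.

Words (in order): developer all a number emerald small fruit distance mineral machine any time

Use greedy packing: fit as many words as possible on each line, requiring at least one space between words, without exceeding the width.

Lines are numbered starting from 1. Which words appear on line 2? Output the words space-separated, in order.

Line 1: ['developer', 'all', 'a'] (min_width=15, slack=6)
Line 2: ['number', 'emerald', 'small'] (min_width=20, slack=1)
Line 3: ['fruit', 'distance'] (min_width=14, slack=7)
Line 4: ['mineral', 'machine', 'any'] (min_width=19, slack=2)
Line 5: ['time'] (min_width=4, slack=17)

Answer: number emerald small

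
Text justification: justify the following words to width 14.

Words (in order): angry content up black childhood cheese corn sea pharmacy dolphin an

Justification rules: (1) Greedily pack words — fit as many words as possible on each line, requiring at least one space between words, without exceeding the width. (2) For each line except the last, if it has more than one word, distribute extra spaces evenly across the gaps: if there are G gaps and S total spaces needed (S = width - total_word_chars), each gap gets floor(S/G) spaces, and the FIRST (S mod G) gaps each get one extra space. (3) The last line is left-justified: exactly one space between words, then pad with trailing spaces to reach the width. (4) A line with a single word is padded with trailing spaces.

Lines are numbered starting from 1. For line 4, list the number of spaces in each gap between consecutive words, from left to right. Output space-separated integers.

Answer: 4

Derivation:
Line 1: ['angry', 'content'] (min_width=13, slack=1)
Line 2: ['up', 'black'] (min_width=8, slack=6)
Line 3: ['childhood'] (min_width=9, slack=5)
Line 4: ['cheese', 'corn'] (min_width=11, slack=3)
Line 5: ['sea', 'pharmacy'] (min_width=12, slack=2)
Line 6: ['dolphin', 'an'] (min_width=10, slack=4)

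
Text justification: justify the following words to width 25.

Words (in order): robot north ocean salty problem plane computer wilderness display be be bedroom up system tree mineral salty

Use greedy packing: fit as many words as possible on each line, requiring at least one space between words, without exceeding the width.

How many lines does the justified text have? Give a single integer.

Line 1: ['robot', 'north', 'ocean', 'salty'] (min_width=23, slack=2)
Line 2: ['problem', 'plane', 'computer'] (min_width=22, slack=3)
Line 3: ['wilderness', 'display', 'be', 'be'] (min_width=24, slack=1)
Line 4: ['bedroom', 'up', 'system', 'tree'] (min_width=22, slack=3)
Line 5: ['mineral', 'salty'] (min_width=13, slack=12)
Total lines: 5

Answer: 5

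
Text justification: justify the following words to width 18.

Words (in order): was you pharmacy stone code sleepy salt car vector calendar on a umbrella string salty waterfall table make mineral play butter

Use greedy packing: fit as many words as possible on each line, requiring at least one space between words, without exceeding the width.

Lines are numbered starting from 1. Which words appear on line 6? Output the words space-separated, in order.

Line 1: ['was', 'you', 'pharmacy'] (min_width=16, slack=2)
Line 2: ['stone', 'code', 'sleepy'] (min_width=17, slack=1)
Line 3: ['salt', 'car', 'vector'] (min_width=15, slack=3)
Line 4: ['calendar', 'on', 'a'] (min_width=13, slack=5)
Line 5: ['umbrella', 'string'] (min_width=15, slack=3)
Line 6: ['salty', 'waterfall'] (min_width=15, slack=3)
Line 7: ['table', 'make', 'mineral'] (min_width=18, slack=0)
Line 8: ['play', 'butter'] (min_width=11, slack=7)

Answer: salty waterfall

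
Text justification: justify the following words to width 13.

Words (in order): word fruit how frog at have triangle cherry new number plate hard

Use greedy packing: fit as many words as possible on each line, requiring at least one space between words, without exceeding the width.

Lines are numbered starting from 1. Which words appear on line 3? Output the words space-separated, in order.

Line 1: ['word', 'fruit'] (min_width=10, slack=3)
Line 2: ['how', 'frog', 'at'] (min_width=11, slack=2)
Line 3: ['have', 'triangle'] (min_width=13, slack=0)
Line 4: ['cherry', 'new'] (min_width=10, slack=3)
Line 5: ['number', 'plate'] (min_width=12, slack=1)
Line 6: ['hard'] (min_width=4, slack=9)

Answer: have triangle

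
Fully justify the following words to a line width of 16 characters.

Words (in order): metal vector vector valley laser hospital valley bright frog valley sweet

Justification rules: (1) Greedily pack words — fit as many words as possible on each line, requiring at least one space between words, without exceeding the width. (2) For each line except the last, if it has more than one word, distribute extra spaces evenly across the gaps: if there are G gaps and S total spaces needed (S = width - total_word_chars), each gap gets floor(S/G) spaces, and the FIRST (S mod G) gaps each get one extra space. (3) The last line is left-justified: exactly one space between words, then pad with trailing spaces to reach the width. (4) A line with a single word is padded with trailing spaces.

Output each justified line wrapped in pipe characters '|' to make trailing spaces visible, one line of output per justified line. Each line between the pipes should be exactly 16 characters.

Line 1: ['metal', 'vector'] (min_width=12, slack=4)
Line 2: ['vector', 'valley'] (min_width=13, slack=3)
Line 3: ['laser', 'hospital'] (min_width=14, slack=2)
Line 4: ['valley', 'bright'] (min_width=13, slack=3)
Line 5: ['frog', 'valley'] (min_width=11, slack=5)
Line 6: ['sweet'] (min_width=5, slack=11)

Answer: |metal     vector|
|vector    valley|
|laser   hospital|
|valley    bright|
|frog      valley|
|sweet           |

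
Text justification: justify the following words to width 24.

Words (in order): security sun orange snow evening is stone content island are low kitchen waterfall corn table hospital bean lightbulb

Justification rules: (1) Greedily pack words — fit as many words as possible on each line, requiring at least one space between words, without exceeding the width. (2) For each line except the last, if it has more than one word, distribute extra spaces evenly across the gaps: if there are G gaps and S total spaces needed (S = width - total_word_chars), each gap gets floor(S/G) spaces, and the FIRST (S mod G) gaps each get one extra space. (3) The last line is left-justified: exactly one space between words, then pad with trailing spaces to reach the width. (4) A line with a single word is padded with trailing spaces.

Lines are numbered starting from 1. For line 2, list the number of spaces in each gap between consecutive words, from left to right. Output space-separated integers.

Line 1: ['security', 'sun', 'orange', 'snow'] (min_width=24, slack=0)
Line 2: ['evening', 'is', 'stone', 'content'] (min_width=24, slack=0)
Line 3: ['island', 'are', 'low', 'kitchen'] (min_width=22, slack=2)
Line 4: ['waterfall', 'corn', 'table'] (min_width=20, slack=4)
Line 5: ['hospital', 'bean', 'lightbulb'] (min_width=23, slack=1)

Answer: 1 1 1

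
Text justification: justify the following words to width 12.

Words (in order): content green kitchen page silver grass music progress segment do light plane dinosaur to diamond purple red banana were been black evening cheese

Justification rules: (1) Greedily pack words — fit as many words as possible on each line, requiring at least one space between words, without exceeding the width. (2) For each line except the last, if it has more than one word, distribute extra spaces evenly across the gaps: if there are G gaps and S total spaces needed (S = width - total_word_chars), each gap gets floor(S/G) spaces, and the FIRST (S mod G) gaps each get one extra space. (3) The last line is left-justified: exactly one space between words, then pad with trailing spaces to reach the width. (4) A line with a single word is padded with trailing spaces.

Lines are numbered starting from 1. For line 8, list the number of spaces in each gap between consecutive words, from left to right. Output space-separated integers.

Line 1: ['content'] (min_width=7, slack=5)
Line 2: ['green'] (min_width=5, slack=7)
Line 3: ['kitchen', 'page'] (min_width=12, slack=0)
Line 4: ['silver', 'grass'] (min_width=12, slack=0)
Line 5: ['music'] (min_width=5, slack=7)
Line 6: ['progress'] (min_width=8, slack=4)
Line 7: ['segment', 'do'] (min_width=10, slack=2)
Line 8: ['light', 'plane'] (min_width=11, slack=1)
Line 9: ['dinosaur', 'to'] (min_width=11, slack=1)
Line 10: ['diamond'] (min_width=7, slack=5)
Line 11: ['purple', 'red'] (min_width=10, slack=2)
Line 12: ['banana', 'were'] (min_width=11, slack=1)
Line 13: ['been', 'black'] (min_width=10, slack=2)
Line 14: ['evening'] (min_width=7, slack=5)
Line 15: ['cheese'] (min_width=6, slack=6)

Answer: 2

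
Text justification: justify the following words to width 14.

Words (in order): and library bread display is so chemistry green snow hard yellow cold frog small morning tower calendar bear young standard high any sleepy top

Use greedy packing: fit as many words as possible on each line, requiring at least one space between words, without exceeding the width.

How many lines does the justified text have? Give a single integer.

Answer: 12

Derivation:
Line 1: ['and', 'library'] (min_width=11, slack=3)
Line 2: ['bread', 'display'] (min_width=13, slack=1)
Line 3: ['is', 'so'] (min_width=5, slack=9)
Line 4: ['chemistry'] (min_width=9, slack=5)
Line 5: ['green', 'snow'] (min_width=10, slack=4)
Line 6: ['hard', 'yellow'] (min_width=11, slack=3)
Line 7: ['cold', 'frog'] (min_width=9, slack=5)
Line 8: ['small', 'morning'] (min_width=13, slack=1)
Line 9: ['tower', 'calendar'] (min_width=14, slack=0)
Line 10: ['bear', 'young'] (min_width=10, slack=4)
Line 11: ['standard', 'high'] (min_width=13, slack=1)
Line 12: ['any', 'sleepy', 'top'] (min_width=14, slack=0)
Total lines: 12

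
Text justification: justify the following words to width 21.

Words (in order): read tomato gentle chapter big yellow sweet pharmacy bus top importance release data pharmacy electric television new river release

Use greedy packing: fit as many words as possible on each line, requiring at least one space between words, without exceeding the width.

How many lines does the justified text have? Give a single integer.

Line 1: ['read', 'tomato', 'gentle'] (min_width=18, slack=3)
Line 2: ['chapter', 'big', 'yellow'] (min_width=18, slack=3)
Line 3: ['sweet', 'pharmacy', 'bus'] (min_width=18, slack=3)
Line 4: ['top', 'importance'] (min_width=14, slack=7)
Line 5: ['release', 'data', 'pharmacy'] (min_width=21, slack=0)
Line 6: ['electric', 'television'] (min_width=19, slack=2)
Line 7: ['new', 'river', 'release'] (min_width=17, slack=4)
Total lines: 7

Answer: 7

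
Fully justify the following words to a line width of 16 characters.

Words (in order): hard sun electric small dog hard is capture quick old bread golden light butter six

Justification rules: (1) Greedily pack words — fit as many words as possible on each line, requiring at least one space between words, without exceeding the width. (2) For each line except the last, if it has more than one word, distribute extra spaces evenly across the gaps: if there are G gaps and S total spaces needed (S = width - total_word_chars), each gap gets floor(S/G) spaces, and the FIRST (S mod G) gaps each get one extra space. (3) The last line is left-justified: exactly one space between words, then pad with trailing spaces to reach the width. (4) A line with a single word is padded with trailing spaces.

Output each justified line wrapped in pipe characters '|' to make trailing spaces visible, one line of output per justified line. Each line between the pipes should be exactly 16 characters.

Line 1: ['hard', 'sun'] (min_width=8, slack=8)
Line 2: ['electric', 'small'] (min_width=14, slack=2)
Line 3: ['dog', 'hard', 'is'] (min_width=11, slack=5)
Line 4: ['capture', 'quick'] (min_width=13, slack=3)
Line 5: ['old', 'bread', 'golden'] (min_width=16, slack=0)
Line 6: ['light', 'butter', 'six'] (min_width=16, slack=0)

Answer: |hard         sun|
|electric   small|
|dog    hard   is|
|capture    quick|
|old bread golden|
|light butter six|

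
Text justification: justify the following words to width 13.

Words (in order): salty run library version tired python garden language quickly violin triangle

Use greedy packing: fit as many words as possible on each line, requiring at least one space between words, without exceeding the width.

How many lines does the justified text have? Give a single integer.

Line 1: ['salty', 'run'] (min_width=9, slack=4)
Line 2: ['library'] (min_width=7, slack=6)
Line 3: ['version', 'tired'] (min_width=13, slack=0)
Line 4: ['python', 'garden'] (min_width=13, slack=0)
Line 5: ['language'] (min_width=8, slack=5)
Line 6: ['quickly'] (min_width=7, slack=6)
Line 7: ['violin'] (min_width=6, slack=7)
Line 8: ['triangle'] (min_width=8, slack=5)
Total lines: 8

Answer: 8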